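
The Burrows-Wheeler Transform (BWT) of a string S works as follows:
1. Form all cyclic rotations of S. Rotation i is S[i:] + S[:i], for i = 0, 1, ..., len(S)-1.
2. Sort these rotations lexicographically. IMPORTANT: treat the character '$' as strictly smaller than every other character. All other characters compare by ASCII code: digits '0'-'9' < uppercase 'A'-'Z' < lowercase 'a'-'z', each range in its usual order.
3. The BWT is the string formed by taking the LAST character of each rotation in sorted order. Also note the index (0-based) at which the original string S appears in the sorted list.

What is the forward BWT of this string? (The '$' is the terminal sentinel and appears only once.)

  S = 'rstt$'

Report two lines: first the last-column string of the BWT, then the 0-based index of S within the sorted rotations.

All 5 rotations (rotation i = S[i:]+S[:i]):
  rot[0] = rstt$
  rot[1] = stt$r
  rot[2] = tt$rs
  rot[3] = t$rst
  rot[4] = $rstt
Sorted (with $ < everything):
  sorted[0] = $rstt  (last char: 't')
  sorted[1] = rstt$  (last char: '$')
  sorted[2] = stt$r  (last char: 'r')
  sorted[3] = t$rst  (last char: 't')
  sorted[4] = tt$rs  (last char: 's')
Last column: t$rts
Original string S is at sorted index 1

Answer: t$rts
1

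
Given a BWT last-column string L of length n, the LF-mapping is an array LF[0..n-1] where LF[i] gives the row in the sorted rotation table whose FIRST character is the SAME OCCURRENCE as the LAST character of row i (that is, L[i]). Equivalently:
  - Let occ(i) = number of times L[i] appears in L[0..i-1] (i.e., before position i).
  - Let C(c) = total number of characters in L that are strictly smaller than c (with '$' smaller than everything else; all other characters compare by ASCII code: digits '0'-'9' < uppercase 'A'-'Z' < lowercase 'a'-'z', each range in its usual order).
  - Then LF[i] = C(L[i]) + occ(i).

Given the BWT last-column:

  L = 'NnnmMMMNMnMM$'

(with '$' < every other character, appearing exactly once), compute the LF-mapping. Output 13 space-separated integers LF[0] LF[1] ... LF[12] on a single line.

Char counts: '$':1, 'M':6, 'N':2, 'm':1, 'n':3
C (first-col start): C('$')=0, C('M')=1, C('N')=7, C('m')=9, C('n')=10
L[0]='N': occ=0, LF[0]=C('N')+0=7+0=7
L[1]='n': occ=0, LF[1]=C('n')+0=10+0=10
L[2]='n': occ=1, LF[2]=C('n')+1=10+1=11
L[3]='m': occ=0, LF[3]=C('m')+0=9+0=9
L[4]='M': occ=0, LF[4]=C('M')+0=1+0=1
L[5]='M': occ=1, LF[5]=C('M')+1=1+1=2
L[6]='M': occ=2, LF[6]=C('M')+2=1+2=3
L[7]='N': occ=1, LF[7]=C('N')+1=7+1=8
L[8]='M': occ=3, LF[8]=C('M')+3=1+3=4
L[9]='n': occ=2, LF[9]=C('n')+2=10+2=12
L[10]='M': occ=4, LF[10]=C('M')+4=1+4=5
L[11]='M': occ=5, LF[11]=C('M')+5=1+5=6
L[12]='$': occ=0, LF[12]=C('$')+0=0+0=0

Answer: 7 10 11 9 1 2 3 8 4 12 5 6 0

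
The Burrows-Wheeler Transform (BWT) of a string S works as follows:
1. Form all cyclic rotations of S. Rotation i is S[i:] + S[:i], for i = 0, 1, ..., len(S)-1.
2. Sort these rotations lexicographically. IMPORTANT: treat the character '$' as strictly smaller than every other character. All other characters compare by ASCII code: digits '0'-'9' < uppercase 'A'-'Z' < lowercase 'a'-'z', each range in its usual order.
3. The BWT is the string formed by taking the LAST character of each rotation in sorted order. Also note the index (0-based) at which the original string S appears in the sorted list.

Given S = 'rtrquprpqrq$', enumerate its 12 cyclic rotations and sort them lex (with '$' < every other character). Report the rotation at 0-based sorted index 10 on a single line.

All 12 rotations (rotation i = S[i:]+S[:i]):
  rot[0] = rtrquprpqrq$
  rot[1] = trquprpqrq$r
  rot[2] = rquprpqrq$rt
  rot[3] = quprpqrq$rtr
  rot[4] = uprpqrq$rtrq
  rot[5] = prpqrq$rtrqu
  rot[6] = rpqrq$rtrqup
  rot[7] = pqrq$rtrqupr
  rot[8] = qrq$rtrquprp
  rot[9] = rq$rtrquprpq
  rot[10] = q$rtrquprpqr
  rot[11] = $rtrquprpqrq
Sorted (with $ < everything):
  sorted[0] = $rtrquprpqrq
  sorted[1] = pqrq$rtrqupr
  sorted[2] = prpqrq$rtrqu
  sorted[3] = q$rtrquprpqr
  sorted[4] = qrq$rtrquprp
  sorted[5] = quprpqrq$rtr
  sorted[6] = rpqrq$rtrqup
  sorted[7] = rq$rtrquprpq
  sorted[8] = rquprpqrq$rt
  sorted[9] = rtrquprpqrq$
  sorted[10] = trquprpqrq$r
  sorted[11] = uprpqrq$rtrq
sorted[10] = trquprpqrq$r

Answer: trquprpqrq$r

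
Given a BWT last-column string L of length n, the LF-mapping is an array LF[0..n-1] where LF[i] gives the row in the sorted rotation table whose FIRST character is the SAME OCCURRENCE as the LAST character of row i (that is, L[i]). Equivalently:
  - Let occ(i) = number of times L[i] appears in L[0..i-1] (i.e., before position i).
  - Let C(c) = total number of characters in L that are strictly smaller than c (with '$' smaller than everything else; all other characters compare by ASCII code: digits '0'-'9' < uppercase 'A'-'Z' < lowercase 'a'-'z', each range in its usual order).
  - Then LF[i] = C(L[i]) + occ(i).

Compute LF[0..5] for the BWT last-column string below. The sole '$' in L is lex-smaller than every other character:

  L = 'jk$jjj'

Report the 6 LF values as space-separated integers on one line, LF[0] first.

Char counts: '$':1, 'j':4, 'k':1
C (first-col start): C('$')=0, C('j')=1, C('k')=5
L[0]='j': occ=0, LF[0]=C('j')+0=1+0=1
L[1]='k': occ=0, LF[1]=C('k')+0=5+0=5
L[2]='$': occ=0, LF[2]=C('$')+0=0+0=0
L[3]='j': occ=1, LF[3]=C('j')+1=1+1=2
L[4]='j': occ=2, LF[4]=C('j')+2=1+2=3
L[5]='j': occ=3, LF[5]=C('j')+3=1+3=4

Answer: 1 5 0 2 3 4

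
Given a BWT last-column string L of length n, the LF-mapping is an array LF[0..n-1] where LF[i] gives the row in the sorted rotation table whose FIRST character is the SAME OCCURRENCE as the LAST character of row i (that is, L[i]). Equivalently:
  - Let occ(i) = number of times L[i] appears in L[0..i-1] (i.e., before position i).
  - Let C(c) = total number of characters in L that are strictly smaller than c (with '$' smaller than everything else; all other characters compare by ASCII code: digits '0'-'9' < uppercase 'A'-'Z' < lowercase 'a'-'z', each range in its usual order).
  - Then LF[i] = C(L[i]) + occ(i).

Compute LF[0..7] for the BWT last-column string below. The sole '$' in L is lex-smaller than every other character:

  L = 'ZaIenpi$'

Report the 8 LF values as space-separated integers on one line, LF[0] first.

Answer: 2 3 1 4 6 7 5 0

Derivation:
Char counts: '$':1, 'I':1, 'Z':1, 'a':1, 'e':1, 'i':1, 'n':1, 'p':1
C (first-col start): C('$')=0, C('I')=1, C('Z')=2, C('a')=3, C('e')=4, C('i')=5, C('n')=6, C('p')=7
L[0]='Z': occ=0, LF[0]=C('Z')+0=2+0=2
L[1]='a': occ=0, LF[1]=C('a')+0=3+0=3
L[2]='I': occ=0, LF[2]=C('I')+0=1+0=1
L[3]='e': occ=0, LF[3]=C('e')+0=4+0=4
L[4]='n': occ=0, LF[4]=C('n')+0=6+0=6
L[5]='p': occ=0, LF[5]=C('p')+0=7+0=7
L[6]='i': occ=0, LF[6]=C('i')+0=5+0=5
L[7]='$': occ=0, LF[7]=C('$')+0=0+0=0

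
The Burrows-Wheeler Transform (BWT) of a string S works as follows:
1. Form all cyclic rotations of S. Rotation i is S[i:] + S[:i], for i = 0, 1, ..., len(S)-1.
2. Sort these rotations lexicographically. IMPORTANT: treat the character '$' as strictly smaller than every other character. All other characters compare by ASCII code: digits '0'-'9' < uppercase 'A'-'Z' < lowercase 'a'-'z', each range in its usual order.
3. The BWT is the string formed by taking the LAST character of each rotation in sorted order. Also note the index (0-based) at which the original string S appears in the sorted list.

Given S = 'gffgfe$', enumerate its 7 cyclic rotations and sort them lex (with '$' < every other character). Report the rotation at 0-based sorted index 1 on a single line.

All 7 rotations (rotation i = S[i:]+S[:i]):
  rot[0] = gffgfe$
  rot[1] = ffgfe$g
  rot[2] = fgfe$gf
  rot[3] = gfe$gff
  rot[4] = fe$gffg
  rot[5] = e$gffgf
  rot[6] = $gffgfe
Sorted (with $ < everything):
  sorted[0] = $gffgfe
  sorted[1] = e$gffgf
  sorted[2] = fe$gffg
  sorted[3] = ffgfe$g
  sorted[4] = fgfe$gf
  sorted[5] = gfe$gff
  sorted[6] = gffgfe$
sorted[1] = e$gffgf

Answer: e$gffgf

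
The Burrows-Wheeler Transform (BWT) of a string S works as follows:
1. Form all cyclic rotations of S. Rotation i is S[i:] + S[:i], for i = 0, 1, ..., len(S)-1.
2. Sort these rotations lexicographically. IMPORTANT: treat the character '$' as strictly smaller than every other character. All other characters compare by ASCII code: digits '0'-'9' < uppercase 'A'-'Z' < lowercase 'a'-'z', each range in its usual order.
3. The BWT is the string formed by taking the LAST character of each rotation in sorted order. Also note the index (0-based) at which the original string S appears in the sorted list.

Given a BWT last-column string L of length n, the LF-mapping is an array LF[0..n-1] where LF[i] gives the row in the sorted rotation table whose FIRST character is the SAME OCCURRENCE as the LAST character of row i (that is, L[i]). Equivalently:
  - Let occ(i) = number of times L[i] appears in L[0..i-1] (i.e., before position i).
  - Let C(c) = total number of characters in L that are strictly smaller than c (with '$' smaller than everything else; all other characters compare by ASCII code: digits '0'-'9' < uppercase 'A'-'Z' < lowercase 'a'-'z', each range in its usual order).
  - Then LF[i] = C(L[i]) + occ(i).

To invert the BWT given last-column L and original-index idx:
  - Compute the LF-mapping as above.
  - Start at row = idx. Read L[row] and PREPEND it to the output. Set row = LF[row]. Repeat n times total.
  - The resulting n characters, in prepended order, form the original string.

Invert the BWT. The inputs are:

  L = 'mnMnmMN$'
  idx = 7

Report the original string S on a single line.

LF mapping: 4 6 1 7 5 2 3 0
Walk LF starting at row 7, prepending L[row]:
  step 1: row=7, L[7]='$', prepend. Next row=LF[7]=0
  step 2: row=0, L[0]='m', prepend. Next row=LF[0]=4
  step 3: row=4, L[4]='m', prepend. Next row=LF[4]=5
  step 4: row=5, L[5]='M', prepend. Next row=LF[5]=2
  step 5: row=2, L[2]='M', prepend. Next row=LF[2]=1
  step 6: row=1, L[1]='n', prepend. Next row=LF[1]=6
  step 7: row=6, L[6]='N', prepend. Next row=LF[6]=3
  step 8: row=3, L[3]='n', prepend. Next row=LF[3]=7
Reversed output: nNnMMmm$

Answer: nNnMMmm$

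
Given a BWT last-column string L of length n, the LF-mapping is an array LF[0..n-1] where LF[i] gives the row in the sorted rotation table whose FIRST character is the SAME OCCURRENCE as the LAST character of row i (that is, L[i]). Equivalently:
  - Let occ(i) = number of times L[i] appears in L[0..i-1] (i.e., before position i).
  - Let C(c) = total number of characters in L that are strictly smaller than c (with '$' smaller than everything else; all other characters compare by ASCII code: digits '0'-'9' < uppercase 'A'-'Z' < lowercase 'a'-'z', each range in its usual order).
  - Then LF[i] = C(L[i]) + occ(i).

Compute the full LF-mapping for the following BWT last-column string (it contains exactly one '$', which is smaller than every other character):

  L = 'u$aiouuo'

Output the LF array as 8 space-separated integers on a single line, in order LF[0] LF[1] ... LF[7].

Char counts: '$':1, 'a':1, 'i':1, 'o':2, 'u':3
C (first-col start): C('$')=0, C('a')=1, C('i')=2, C('o')=3, C('u')=5
L[0]='u': occ=0, LF[0]=C('u')+0=5+0=5
L[1]='$': occ=0, LF[1]=C('$')+0=0+0=0
L[2]='a': occ=0, LF[2]=C('a')+0=1+0=1
L[3]='i': occ=0, LF[3]=C('i')+0=2+0=2
L[4]='o': occ=0, LF[4]=C('o')+0=3+0=3
L[5]='u': occ=1, LF[5]=C('u')+1=5+1=6
L[6]='u': occ=2, LF[6]=C('u')+2=5+2=7
L[7]='o': occ=1, LF[7]=C('o')+1=3+1=4

Answer: 5 0 1 2 3 6 7 4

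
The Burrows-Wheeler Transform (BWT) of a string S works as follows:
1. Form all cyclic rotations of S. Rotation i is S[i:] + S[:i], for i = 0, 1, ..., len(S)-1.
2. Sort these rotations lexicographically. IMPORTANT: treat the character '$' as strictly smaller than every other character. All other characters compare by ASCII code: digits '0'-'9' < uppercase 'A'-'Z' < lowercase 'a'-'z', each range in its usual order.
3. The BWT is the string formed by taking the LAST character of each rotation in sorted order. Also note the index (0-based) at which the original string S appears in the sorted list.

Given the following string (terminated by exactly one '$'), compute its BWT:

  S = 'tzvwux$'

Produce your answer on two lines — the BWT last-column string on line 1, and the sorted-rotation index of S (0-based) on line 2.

All 7 rotations (rotation i = S[i:]+S[:i]):
  rot[0] = tzvwux$
  rot[1] = zvwux$t
  rot[2] = vwux$tz
  rot[3] = wux$tzv
  rot[4] = ux$tzvw
  rot[5] = x$tzvwu
  rot[6] = $tzvwux
Sorted (with $ < everything):
  sorted[0] = $tzvwux  (last char: 'x')
  sorted[1] = tzvwux$  (last char: '$')
  sorted[2] = ux$tzvw  (last char: 'w')
  sorted[3] = vwux$tz  (last char: 'z')
  sorted[4] = wux$tzv  (last char: 'v')
  sorted[5] = x$tzvwu  (last char: 'u')
  sorted[6] = zvwux$t  (last char: 't')
Last column: x$wzvut
Original string S is at sorted index 1

Answer: x$wzvut
1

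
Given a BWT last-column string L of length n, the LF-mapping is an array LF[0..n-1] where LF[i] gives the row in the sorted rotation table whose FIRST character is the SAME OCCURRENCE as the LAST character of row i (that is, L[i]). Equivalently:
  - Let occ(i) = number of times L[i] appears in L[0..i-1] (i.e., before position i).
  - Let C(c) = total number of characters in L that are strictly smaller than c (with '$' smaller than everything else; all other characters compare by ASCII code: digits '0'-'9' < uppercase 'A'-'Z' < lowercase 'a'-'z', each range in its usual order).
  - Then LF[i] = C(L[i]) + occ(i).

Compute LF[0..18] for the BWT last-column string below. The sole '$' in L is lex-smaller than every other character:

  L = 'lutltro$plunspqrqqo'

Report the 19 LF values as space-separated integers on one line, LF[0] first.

Char counts: '$':1, 'l':3, 'n':1, 'o':2, 'p':2, 'q':3, 'r':2, 's':1, 't':2, 'u':2
C (first-col start): C('$')=0, C('l')=1, C('n')=4, C('o')=5, C('p')=7, C('q')=9, C('r')=12, C('s')=14, C('t')=15, C('u')=17
L[0]='l': occ=0, LF[0]=C('l')+0=1+0=1
L[1]='u': occ=0, LF[1]=C('u')+0=17+0=17
L[2]='t': occ=0, LF[2]=C('t')+0=15+0=15
L[3]='l': occ=1, LF[3]=C('l')+1=1+1=2
L[4]='t': occ=1, LF[4]=C('t')+1=15+1=16
L[5]='r': occ=0, LF[5]=C('r')+0=12+0=12
L[6]='o': occ=0, LF[6]=C('o')+0=5+0=5
L[7]='$': occ=0, LF[7]=C('$')+0=0+0=0
L[8]='p': occ=0, LF[8]=C('p')+0=7+0=7
L[9]='l': occ=2, LF[9]=C('l')+2=1+2=3
L[10]='u': occ=1, LF[10]=C('u')+1=17+1=18
L[11]='n': occ=0, LF[11]=C('n')+0=4+0=4
L[12]='s': occ=0, LF[12]=C('s')+0=14+0=14
L[13]='p': occ=1, LF[13]=C('p')+1=7+1=8
L[14]='q': occ=0, LF[14]=C('q')+0=9+0=9
L[15]='r': occ=1, LF[15]=C('r')+1=12+1=13
L[16]='q': occ=1, LF[16]=C('q')+1=9+1=10
L[17]='q': occ=2, LF[17]=C('q')+2=9+2=11
L[18]='o': occ=1, LF[18]=C('o')+1=5+1=6

Answer: 1 17 15 2 16 12 5 0 7 3 18 4 14 8 9 13 10 11 6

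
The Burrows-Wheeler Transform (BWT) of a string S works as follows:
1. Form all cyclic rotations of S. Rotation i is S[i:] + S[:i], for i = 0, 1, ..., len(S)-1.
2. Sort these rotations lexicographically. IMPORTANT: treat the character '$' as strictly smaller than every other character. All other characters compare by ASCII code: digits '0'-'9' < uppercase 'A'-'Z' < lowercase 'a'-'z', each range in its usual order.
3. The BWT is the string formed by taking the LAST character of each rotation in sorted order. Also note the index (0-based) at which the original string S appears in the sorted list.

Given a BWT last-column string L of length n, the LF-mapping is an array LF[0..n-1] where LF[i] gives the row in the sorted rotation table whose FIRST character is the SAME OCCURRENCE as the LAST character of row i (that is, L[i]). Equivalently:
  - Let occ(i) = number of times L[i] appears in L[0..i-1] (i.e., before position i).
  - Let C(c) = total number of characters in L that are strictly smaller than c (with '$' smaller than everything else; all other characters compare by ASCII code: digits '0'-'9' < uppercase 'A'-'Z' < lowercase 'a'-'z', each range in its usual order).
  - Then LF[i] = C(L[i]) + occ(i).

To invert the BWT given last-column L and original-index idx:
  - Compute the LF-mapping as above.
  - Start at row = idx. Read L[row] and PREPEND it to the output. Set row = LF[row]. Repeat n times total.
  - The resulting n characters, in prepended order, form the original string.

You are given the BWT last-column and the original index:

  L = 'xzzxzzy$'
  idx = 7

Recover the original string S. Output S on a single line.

Answer: zzxyzzx$

Derivation:
LF mapping: 1 4 5 2 6 7 3 0
Walk LF starting at row 7, prepending L[row]:
  step 1: row=7, L[7]='$', prepend. Next row=LF[7]=0
  step 2: row=0, L[0]='x', prepend. Next row=LF[0]=1
  step 3: row=1, L[1]='z', prepend. Next row=LF[1]=4
  step 4: row=4, L[4]='z', prepend. Next row=LF[4]=6
  step 5: row=6, L[6]='y', prepend. Next row=LF[6]=3
  step 6: row=3, L[3]='x', prepend. Next row=LF[3]=2
  step 7: row=2, L[2]='z', prepend. Next row=LF[2]=5
  step 8: row=5, L[5]='z', prepend. Next row=LF[5]=7
Reversed output: zzxyzzx$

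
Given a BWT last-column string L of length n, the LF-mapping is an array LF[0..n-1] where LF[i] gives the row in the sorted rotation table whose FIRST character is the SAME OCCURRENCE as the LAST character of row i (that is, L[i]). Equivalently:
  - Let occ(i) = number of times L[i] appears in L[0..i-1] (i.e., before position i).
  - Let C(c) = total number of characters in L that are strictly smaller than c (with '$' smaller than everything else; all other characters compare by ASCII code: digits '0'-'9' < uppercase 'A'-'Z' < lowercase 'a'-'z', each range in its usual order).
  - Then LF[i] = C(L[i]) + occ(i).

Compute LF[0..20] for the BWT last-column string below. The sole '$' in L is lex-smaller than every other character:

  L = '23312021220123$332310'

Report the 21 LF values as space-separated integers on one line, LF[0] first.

Char counts: '$':1, '0':3, '1':4, '2':7, '3':6
C (first-col start): C('$')=0, C('0')=1, C('1')=4, C('2')=8, C('3')=15
L[0]='2': occ=0, LF[0]=C('2')+0=8+0=8
L[1]='3': occ=0, LF[1]=C('3')+0=15+0=15
L[2]='3': occ=1, LF[2]=C('3')+1=15+1=16
L[3]='1': occ=0, LF[3]=C('1')+0=4+0=4
L[4]='2': occ=1, LF[4]=C('2')+1=8+1=9
L[5]='0': occ=0, LF[5]=C('0')+0=1+0=1
L[6]='2': occ=2, LF[6]=C('2')+2=8+2=10
L[7]='1': occ=1, LF[7]=C('1')+1=4+1=5
L[8]='2': occ=3, LF[8]=C('2')+3=8+3=11
L[9]='2': occ=4, LF[9]=C('2')+4=8+4=12
L[10]='0': occ=1, LF[10]=C('0')+1=1+1=2
L[11]='1': occ=2, LF[11]=C('1')+2=4+2=6
L[12]='2': occ=5, LF[12]=C('2')+5=8+5=13
L[13]='3': occ=2, LF[13]=C('3')+2=15+2=17
L[14]='$': occ=0, LF[14]=C('$')+0=0+0=0
L[15]='3': occ=3, LF[15]=C('3')+3=15+3=18
L[16]='3': occ=4, LF[16]=C('3')+4=15+4=19
L[17]='2': occ=6, LF[17]=C('2')+6=8+6=14
L[18]='3': occ=5, LF[18]=C('3')+5=15+5=20
L[19]='1': occ=3, LF[19]=C('1')+3=4+3=7
L[20]='0': occ=2, LF[20]=C('0')+2=1+2=3

Answer: 8 15 16 4 9 1 10 5 11 12 2 6 13 17 0 18 19 14 20 7 3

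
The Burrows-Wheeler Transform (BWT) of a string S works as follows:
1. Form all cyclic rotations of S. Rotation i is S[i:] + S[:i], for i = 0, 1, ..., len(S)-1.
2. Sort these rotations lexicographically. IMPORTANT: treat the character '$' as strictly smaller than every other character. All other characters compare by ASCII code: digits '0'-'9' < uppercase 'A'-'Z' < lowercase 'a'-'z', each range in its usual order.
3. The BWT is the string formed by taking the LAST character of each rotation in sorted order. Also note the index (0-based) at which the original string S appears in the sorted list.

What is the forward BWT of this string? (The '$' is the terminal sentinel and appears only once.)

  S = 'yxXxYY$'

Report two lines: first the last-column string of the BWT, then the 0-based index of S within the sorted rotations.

Answer: YxYxyX$
6

Derivation:
All 7 rotations (rotation i = S[i:]+S[:i]):
  rot[0] = yxXxYY$
  rot[1] = xXxYY$y
  rot[2] = XxYY$yx
  rot[3] = xYY$yxX
  rot[4] = YY$yxXx
  rot[5] = Y$yxXxY
  rot[6] = $yxXxYY
Sorted (with $ < everything):
  sorted[0] = $yxXxYY  (last char: 'Y')
  sorted[1] = XxYY$yx  (last char: 'x')
  sorted[2] = Y$yxXxY  (last char: 'Y')
  sorted[3] = YY$yxXx  (last char: 'x')
  sorted[4] = xXxYY$y  (last char: 'y')
  sorted[5] = xYY$yxX  (last char: 'X')
  sorted[6] = yxXxYY$  (last char: '$')
Last column: YxYxyX$
Original string S is at sorted index 6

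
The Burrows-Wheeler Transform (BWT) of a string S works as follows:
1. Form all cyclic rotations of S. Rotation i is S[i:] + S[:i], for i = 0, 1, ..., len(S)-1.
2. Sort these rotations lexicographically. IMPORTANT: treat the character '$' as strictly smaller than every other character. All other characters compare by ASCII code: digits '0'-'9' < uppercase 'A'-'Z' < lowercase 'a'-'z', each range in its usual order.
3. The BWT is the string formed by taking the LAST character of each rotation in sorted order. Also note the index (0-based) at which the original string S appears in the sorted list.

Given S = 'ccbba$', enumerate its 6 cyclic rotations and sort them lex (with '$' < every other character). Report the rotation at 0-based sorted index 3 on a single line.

All 6 rotations (rotation i = S[i:]+S[:i]):
  rot[0] = ccbba$
  rot[1] = cbba$c
  rot[2] = bba$cc
  rot[3] = ba$ccb
  rot[4] = a$ccbb
  rot[5] = $ccbba
Sorted (with $ < everything):
  sorted[0] = $ccbba
  sorted[1] = a$ccbb
  sorted[2] = ba$ccb
  sorted[3] = bba$cc
  sorted[4] = cbba$c
  sorted[5] = ccbba$
sorted[3] = bba$cc

Answer: bba$cc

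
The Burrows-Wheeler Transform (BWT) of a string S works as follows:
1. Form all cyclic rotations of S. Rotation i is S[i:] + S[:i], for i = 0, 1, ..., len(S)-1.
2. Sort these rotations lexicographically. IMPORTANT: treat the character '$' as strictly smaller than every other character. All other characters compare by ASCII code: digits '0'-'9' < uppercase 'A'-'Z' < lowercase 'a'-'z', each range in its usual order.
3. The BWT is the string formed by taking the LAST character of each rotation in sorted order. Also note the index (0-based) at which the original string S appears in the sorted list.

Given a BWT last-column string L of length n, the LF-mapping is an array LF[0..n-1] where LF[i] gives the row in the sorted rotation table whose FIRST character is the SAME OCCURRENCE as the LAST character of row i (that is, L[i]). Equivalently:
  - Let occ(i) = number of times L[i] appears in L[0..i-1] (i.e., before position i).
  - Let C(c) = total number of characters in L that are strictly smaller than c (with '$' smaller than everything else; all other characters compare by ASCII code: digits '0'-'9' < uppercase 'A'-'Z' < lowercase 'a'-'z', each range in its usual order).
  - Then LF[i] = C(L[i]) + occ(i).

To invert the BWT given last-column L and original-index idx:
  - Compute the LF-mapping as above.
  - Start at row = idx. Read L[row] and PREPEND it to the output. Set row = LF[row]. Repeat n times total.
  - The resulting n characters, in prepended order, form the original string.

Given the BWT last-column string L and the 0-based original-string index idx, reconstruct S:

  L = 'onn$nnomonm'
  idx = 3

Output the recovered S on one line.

Answer: nmnonnnmoo$

Derivation:
LF mapping: 8 3 4 0 5 6 9 1 10 7 2
Walk LF starting at row 3, prepending L[row]:
  step 1: row=3, L[3]='$', prepend. Next row=LF[3]=0
  step 2: row=0, L[0]='o', prepend. Next row=LF[0]=8
  step 3: row=8, L[8]='o', prepend. Next row=LF[8]=10
  step 4: row=10, L[10]='m', prepend. Next row=LF[10]=2
  step 5: row=2, L[2]='n', prepend. Next row=LF[2]=4
  step 6: row=4, L[4]='n', prepend. Next row=LF[4]=5
  step 7: row=5, L[5]='n', prepend. Next row=LF[5]=6
  step 8: row=6, L[6]='o', prepend. Next row=LF[6]=9
  step 9: row=9, L[9]='n', prepend. Next row=LF[9]=7
  step 10: row=7, L[7]='m', prepend. Next row=LF[7]=1
  step 11: row=1, L[1]='n', prepend. Next row=LF[1]=3
Reversed output: nmnonnnmoo$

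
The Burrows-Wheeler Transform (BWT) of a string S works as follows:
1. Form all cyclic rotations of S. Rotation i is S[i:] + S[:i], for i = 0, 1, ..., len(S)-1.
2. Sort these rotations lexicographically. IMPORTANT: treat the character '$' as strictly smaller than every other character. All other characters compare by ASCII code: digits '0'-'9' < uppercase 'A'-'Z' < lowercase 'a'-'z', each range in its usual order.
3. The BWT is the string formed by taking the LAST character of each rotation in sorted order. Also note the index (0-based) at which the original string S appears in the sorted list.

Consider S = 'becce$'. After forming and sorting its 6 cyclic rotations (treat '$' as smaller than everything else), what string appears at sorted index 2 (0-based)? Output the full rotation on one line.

All 6 rotations (rotation i = S[i:]+S[:i]):
  rot[0] = becce$
  rot[1] = ecce$b
  rot[2] = cce$be
  rot[3] = ce$bec
  rot[4] = e$becc
  rot[5] = $becce
Sorted (with $ < everything):
  sorted[0] = $becce
  sorted[1] = becce$
  sorted[2] = cce$be
  sorted[3] = ce$bec
  sorted[4] = e$becc
  sorted[5] = ecce$b
sorted[2] = cce$be

Answer: cce$be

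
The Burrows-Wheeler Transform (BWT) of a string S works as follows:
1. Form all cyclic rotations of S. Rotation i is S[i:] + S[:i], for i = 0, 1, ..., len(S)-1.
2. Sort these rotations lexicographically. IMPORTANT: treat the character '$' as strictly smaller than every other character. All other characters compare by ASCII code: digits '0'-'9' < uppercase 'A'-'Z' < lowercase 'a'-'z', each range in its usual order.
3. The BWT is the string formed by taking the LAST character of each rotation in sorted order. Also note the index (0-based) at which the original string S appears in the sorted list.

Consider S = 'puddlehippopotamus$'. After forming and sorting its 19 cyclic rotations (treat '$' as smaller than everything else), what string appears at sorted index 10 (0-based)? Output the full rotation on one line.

Answer: otamus$puddlehippop

Derivation:
All 19 rotations (rotation i = S[i:]+S[:i]):
  rot[0] = puddlehippopotamus$
  rot[1] = uddlehippopotamus$p
  rot[2] = ddlehippopotamus$pu
  rot[3] = dlehippopotamus$pud
  rot[4] = lehippopotamus$pudd
  rot[5] = ehippopotamus$puddl
  rot[6] = hippopotamus$puddle
  rot[7] = ippopotamus$puddleh
  rot[8] = ppopotamus$puddlehi
  rot[9] = popotamus$puddlehip
  rot[10] = opotamus$puddlehipp
  rot[11] = potamus$puddlehippo
  rot[12] = otamus$puddlehippop
  rot[13] = tamus$puddlehippopo
  rot[14] = amus$puddlehippopot
  rot[15] = mus$puddlehippopota
  rot[16] = us$puddlehippopotam
  rot[17] = s$puddlehippopotamu
  rot[18] = $puddlehippopotamus
Sorted (with $ < everything):
  sorted[0] = $puddlehippopotamus
  sorted[1] = amus$puddlehippopot
  sorted[2] = ddlehippopotamus$pu
  sorted[3] = dlehippopotamus$pud
  sorted[4] = ehippopotamus$puddl
  sorted[5] = hippopotamus$puddle
  sorted[6] = ippopotamus$puddleh
  sorted[7] = lehippopotamus$pudd
  sorted[8] = mus$puddlehippopota
  sorted[9] = opotamus$puddlehipp
  sorted[10] = otamus$puddlehippop
  sorted[11] = popotamus$puddlehip
  sorted[12] = potamus$puddlehippo
  sorted[13] = ppopotamus$puddlehi
  sorted[14] = puddlehippopotamus$
  sorted[15] = s$puddlehippopotamu
  sorted[16] = tamus$puddlehippopo
  sorted[17] = uddlehippopotamus$p
  sorted[18] = us$puddlehippopotam
sorted[10] = otamus$puddlehippop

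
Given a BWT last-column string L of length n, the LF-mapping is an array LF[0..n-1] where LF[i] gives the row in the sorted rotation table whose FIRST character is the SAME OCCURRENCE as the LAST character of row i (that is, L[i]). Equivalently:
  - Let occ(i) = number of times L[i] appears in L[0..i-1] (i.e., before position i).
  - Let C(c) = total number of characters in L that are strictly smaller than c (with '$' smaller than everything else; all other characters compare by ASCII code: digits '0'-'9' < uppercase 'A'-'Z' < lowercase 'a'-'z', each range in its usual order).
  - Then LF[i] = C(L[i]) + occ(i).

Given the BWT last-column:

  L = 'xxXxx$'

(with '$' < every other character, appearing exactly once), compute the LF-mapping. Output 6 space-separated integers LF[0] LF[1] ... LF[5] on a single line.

Answer: 2 3 1 4 5 0

Derivation:
Char counts: '$':1, 'X':1, 'x':4
C (first-col start): C('$')=0, C('X')=1, C('x')=2
L[0]='x': occ=0, LF[0]=C('x')+0=2+0=2
L[1]='x': occ=1, LF[1]=C('x')+1=2+1=3
L[2]='X': occ=0, LF[2]=C('X')+0=1+0=1
L[3]='x': occ=2, LF[3]=C('x')+2=2+2=4
L[4]='x': occ=3, LF[4]=C('x')+3=2+3=5
L[5]='$': occ=0, LF[5]=C('$')+0=0+0=0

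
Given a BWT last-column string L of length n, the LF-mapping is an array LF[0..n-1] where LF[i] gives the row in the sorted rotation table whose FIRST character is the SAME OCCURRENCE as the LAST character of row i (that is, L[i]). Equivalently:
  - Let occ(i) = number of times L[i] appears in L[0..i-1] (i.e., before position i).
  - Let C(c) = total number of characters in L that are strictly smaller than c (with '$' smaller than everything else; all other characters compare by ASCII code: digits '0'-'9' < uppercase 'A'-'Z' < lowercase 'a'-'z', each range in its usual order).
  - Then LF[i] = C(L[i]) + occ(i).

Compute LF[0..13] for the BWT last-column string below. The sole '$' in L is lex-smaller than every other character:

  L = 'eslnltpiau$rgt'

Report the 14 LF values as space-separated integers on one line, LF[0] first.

Answer: 2 10 5 7 6 11 8 4 1 13 0 9 3 12

Derivation:
Char counts: '$':1, 'a':1, 'e':1, 'g':1, 'i':1, 'l':2, 'n':1, 'p':1, 'r':1, 's':1, 't':2, 'u':1
C (first-col start): C('$')=0, C('a')=1, C('e')=2, C('g')=3, C('i')=4, C('l')=5, C('n')=7, C('p')=8, C('r')=9, C('s')=10, C('t')=11, C('u')=13
L[0]='e': occ=0, LF[0]=C('e')+0=2+0=2
L[1]='s': occ=0, LF[1]=C('s')+0=10+0=10
L[2]='l': occ=0, LF[2]=C('l')+0=5+0=5
L[3]='n': occ=0, LF[3]=C('n')+0=7+0=7
L[4]='l': occ=1, LF[4]=C('l')+1=5+1=6
L[5]='t': occ=0, LF[5]=C('t')+0=11+0=11
L[6]='p': occ=0, LF[6]=C('p')+0=8+0=8
L[7]='i': occ=0, LF[7]=C('i')+0=4+0=4
L[8]='a': occ=0, LF[8]=C('a')+0=1+0=1
L[9]='u': occ=0, LF[9]=C('u')+0=13+0=13
L[10]='$': occ=0, LF[10]=C('$')+0=0+0=0
L[11]='r': occ=0, LF[11]=C('r')+0=9+0=9
L[12]='g': occ=0, LF[12]=C('g')+0=3+0=3
L[13]='t': occ=1, LF[13]=C('t')+1=11+1=12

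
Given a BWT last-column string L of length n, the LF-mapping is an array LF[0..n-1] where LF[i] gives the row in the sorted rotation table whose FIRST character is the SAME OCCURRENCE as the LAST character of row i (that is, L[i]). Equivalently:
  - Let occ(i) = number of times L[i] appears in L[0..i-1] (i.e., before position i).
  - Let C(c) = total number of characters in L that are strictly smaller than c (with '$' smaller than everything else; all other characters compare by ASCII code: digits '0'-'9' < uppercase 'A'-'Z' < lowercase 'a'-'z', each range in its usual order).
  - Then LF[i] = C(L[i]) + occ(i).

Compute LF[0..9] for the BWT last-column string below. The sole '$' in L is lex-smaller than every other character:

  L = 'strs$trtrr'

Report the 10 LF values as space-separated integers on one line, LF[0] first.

Char counts: '$':1, 'r':4, 's':2, 't':3
C (first-col start): C('$')=0, C('r')=1, C('s')=5, C('t')=7
L[0]='s': occ=0, LF[0]=C('s')+0=5+0=5
L[1]='t': occ=0, LF[1]=C('t')+0=7+0=7
L[2]='r': occ=0, LF[2]=C('r')+0=1+0=1
L[3]='s': occ=1, LF[3]=C('s')+1=5+1=6
L[4]='$': occ=0, LF[4]=C('$')+0=0+0=0
L[5]='t': occ=1, LF[5]=C('t')+1=7+1=8
L[6]='r': occ=1, LF[6]=C('r')+1=1+1=2
L[7]='t': occ=2, LF[7]=C('t')+2=7+2=9
L[8]='r': occ=2, LF[8]=C('r')+2=1+2=3
L[9]='r': occ=3, LF[9]=C('r')+3=1+3=4

Answer: 5 7 1 6 0 8 2 9 3 4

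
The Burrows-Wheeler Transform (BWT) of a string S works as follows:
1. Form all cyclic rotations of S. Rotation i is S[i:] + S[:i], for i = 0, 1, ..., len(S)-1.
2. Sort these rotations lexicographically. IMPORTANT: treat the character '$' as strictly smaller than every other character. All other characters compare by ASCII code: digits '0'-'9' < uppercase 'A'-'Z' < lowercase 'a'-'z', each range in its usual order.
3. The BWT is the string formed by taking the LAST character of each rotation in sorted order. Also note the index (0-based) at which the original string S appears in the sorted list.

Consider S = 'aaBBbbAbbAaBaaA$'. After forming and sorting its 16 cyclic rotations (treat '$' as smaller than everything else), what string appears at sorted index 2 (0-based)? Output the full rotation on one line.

Answer: AaBaaA$aaBBbbAbb

Derivation:
All 16 rotations (rotation i = S[i:]+S[:i]):
  rot[0] = aaBBbbAbbAaBaaA$
  rot[1] = aBBbbAbbAaBaaA$a
  rot[2] = BBbbAbbAaBaaA$aa
  rot[3] = BbbAbbAaBaaA$aaB
  rot[4] = bbAbbAaBaaA$aaBB
  rot[5] = bAbbAaBaaA$aaBBb
  rot[6] = AbbAaBaaA$aaBBbb
  rot[7] = bbAaBaaA$aaBBbbA
  rot[8] = bAaBaaA$aaBBbbAb
  rot[9] = AaBaaA$aaBBbbAbb
  rot[10] = aBaaA$aaBBbbAbbA
  rot[11] = BaaA$aaBBbbAbbAa
  rot[12] = aaA$aaBBbbAbbAaB
  rot[13] = aA$aaBBbbAbbAaBa
  rot[14] = A$aaBBbbAbbAaBaa
  rot[15] = $aaBBbbAbbAaBaaA
Sorted (with $ < everything):
  sorted[0] = $aaBBbbAbbAaBaaA
  sorted[1] = A$aaBBbbAbbAaBaa
  sorted[2] = AaBaaA$aaBBbbAbb
  sorted[3] = AbbAaBaaA$aaBBbb
  sorted[4] = BBbbAbbAaBaaA$aa
  sorted[5] = BaaA$aaBBbbAbbAa
  sorted[6] = BbbAbbAaBaaA$aaB
  sorted[7] = aA$aaBBbbAbbAaBa
  sorted[8] = aBBbbAbbAaBaaA$a
  sorted[9] = aBaaA$aaBBbbAbbA
  sorted[10] = aaA$aaBBbbAbbAaB
  sorted[11] = aaBBbbAbbAaBaaA$
  sorted[12] = bAaBaaA$aaBBbbAb
  sorted[13] = bAbbAaBaaA$aaBBb
  sorted[14] = bbAaBaaA$aaBBbbA
  sorted[15] = bbAbbAaBaaA$aaBB
sorted[2] = AaBaaA$aaBBbbAbb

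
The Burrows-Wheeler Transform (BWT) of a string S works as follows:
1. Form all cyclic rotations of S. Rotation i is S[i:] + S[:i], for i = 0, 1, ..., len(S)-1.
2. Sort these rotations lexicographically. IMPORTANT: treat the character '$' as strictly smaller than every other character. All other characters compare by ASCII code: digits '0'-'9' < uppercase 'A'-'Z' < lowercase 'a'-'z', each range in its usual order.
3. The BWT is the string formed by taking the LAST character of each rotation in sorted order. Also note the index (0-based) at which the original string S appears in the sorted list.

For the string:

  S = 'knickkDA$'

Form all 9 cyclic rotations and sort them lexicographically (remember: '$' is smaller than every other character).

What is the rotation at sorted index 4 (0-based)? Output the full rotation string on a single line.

Answer: ickkDA$kn

Derivation:
All 9 rotations (rotation i = S[i:]+S[:i]):
  rot[0] = knickkDA$
  rot[1] = nickkDA$k
  rot[2] = ickkDA$kn
  rot[3] = ckkDA$kni
  rot[4] = kkDA$knic
  rot[5] = kDA$knick
  rot[6] = DA$knickk
  rot[7] = A$knickkD
  rot[8] = $knickkDA
Sorted (with $ < everything):
  sorted[0] = $knickkDA
  sorted[1] = A$knickkD
  sorted[2] = DA$knickk
  sorted[3] = ckkDA$kni
  sorted[4] = ickkDA$kn
  sorted[5] = kDA$knick
  sorted[6] = kkDA$knic
  sorted[7] = knickkDA$
  sorted[8] = nickkDA$k
sorted[4] = ickkDA$kn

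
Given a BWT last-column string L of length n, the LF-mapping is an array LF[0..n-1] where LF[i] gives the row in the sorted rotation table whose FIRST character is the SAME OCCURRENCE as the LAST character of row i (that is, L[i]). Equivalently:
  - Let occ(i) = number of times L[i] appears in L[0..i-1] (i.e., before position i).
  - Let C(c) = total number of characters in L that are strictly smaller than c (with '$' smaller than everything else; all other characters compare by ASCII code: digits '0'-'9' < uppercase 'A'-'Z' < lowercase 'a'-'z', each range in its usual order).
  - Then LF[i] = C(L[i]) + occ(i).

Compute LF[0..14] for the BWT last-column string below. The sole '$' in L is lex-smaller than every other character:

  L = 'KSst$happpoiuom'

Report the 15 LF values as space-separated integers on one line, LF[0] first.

Answer: 1 2 12 13 0 4 3 9 10 11 7 5 14 8 6

Derivation:
Char counts: '$':1, 'K':1, 'S':1, 'a':1, 'h':1, 'i':1, 'm':1, 'o':2, 'p':3, 's':1, 't':1, 'u':1
C (first-col start): C('$')=0, C('K')=1, C('S')=2, C('a')=3, C('h')=4, C('i')=5, C('m')=6, C('o')=7, C('p')=9, C('s')=12, C('t')=13, C('u')=14
L[0]='K': occ=0, LF[0]=C('K')+0=1+0=1
L[1]='S': occ=0, LF[1]=C('S')+0=2+0=2
L[2]='s': occ=0, LF[2]=C('s')+0=12+0=12
L[3]='t': occ=0, LF[3]=C('t')+0=13+0=13
L[4]='$': occ=0, LF[4]=C('$')+0=0+0=0
L[5]='h': occ=0, LF[5]=C('h')+0=4+0=4
L[6]='a': occ=0, LF[6]=C('a')+0=3+0=3
L[7]='p': occ=0, LF[7]=C('p')+0=9+0=9
L[8]='p': occ=1, LF[8]=C('p')+1=9+1=10
L[9]='p': occ=2, LF[9]=C('p')+2=9+2=11
L[10]='o': occ=0, LF[10]=C('o')+0=7+0=7
L[11]='i': occ=0, LF[11]=C('i')+0=5+0=5
L[12]='u': occ=0, LF[12]=C('u')+0=14+0=14
L[13]='o': occ=1, LF[13]=C('o')+1=7+1=8
L[14]='m': occ=0, LF[14]=C('m')+0=6+0=6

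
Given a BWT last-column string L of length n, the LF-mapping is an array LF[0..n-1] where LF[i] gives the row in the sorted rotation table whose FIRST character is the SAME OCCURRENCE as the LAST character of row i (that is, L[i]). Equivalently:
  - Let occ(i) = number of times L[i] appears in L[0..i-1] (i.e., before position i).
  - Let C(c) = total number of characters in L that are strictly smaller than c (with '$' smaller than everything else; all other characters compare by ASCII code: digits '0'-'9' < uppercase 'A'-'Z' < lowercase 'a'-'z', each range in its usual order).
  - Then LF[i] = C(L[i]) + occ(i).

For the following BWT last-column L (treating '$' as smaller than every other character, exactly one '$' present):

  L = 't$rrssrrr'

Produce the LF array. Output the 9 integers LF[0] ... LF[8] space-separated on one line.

Answer: 8 0 1 2 6 7 3 4 5

Derivation:
Char counts: '$':1, 'r':5, 's':2, 't':1
C (first-col start): C('$')=0, C('r')=1, C('s')=6, C('t')=8
L[0]='t': occ=0, LF[0]=C('t')+0=8+0=8
L[1]='$': occ=0, LF[1]=C('$')+0=0+0=0
L[2]='r': occ=0, LF[2]=C('r')+0=1+0=1
L[3]='r': occ=1, LF[3]=C('r')+1=1+1=2
L[4]='s': occ=0, LF[4]=C('s')+0=6+0=6
L[5]='s': occ=1, LF[5]=C('s')+1=6+1=7
L[6]='r': occ=2, LF[6]=C('r')+2=1+2=3
L[7]='r': occ=3, LF[7]=C('r')+3=1+3=4
L[8]='r': occ=4, LF[8]=C('r')+4=1+4=5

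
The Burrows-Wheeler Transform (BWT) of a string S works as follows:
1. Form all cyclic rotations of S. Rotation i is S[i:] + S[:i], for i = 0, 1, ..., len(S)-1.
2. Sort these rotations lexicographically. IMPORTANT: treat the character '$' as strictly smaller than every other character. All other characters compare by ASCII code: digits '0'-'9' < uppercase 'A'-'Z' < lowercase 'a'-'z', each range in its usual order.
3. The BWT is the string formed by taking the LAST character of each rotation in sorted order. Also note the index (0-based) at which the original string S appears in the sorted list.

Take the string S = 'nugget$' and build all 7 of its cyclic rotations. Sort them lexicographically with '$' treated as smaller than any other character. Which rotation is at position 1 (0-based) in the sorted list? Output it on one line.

All 7 rotations (rotation i = S[i:]+S[:i]):
  rot[0] = nugget$
  rot[1] = ugget$n
  rot[2] = gget$nu
  rot[3] = get$nug
  rot[4] = et$nugg
  rot[5] = t$nugge
  rot[6] = $nugget
Sorted (with $ < everything):
  sorted[0] = $nugget
  sorted[1] = et$nugg
  sorted[2] = get$nug
  sorted[3] = gget$nu
  sorted[4] = nugget$
  sorted[5] = t$nugge
  sorted[6] = ugget$n
sorted[1] = et$nugg

Answer: et$nugg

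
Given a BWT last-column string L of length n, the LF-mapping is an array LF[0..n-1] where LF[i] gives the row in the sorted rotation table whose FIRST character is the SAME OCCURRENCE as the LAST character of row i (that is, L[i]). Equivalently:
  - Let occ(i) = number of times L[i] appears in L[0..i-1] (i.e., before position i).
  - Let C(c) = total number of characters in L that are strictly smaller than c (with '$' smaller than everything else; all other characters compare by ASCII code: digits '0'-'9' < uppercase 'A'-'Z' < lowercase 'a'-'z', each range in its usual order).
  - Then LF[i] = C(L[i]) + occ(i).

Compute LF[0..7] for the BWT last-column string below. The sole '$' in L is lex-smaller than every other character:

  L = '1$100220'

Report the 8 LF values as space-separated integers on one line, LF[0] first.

Answer: 4 0 5 1 2 6 7 3

Derivation:
Char counts: '$':1, '0':3, '1':2, '2':2
C (first-col start): C('$')=0, C('0')=1, C('1')=4, C('2')=6
L[0]='1': occ=0, LF[0]=C('1')+0=4+0=4
L[1]='$': occ=0, LF[1]=C('$')+0=0+0=0
L[2]='1': occ=1, LF[2]=C('1')+1=4+1=5
L[3]='0': occ=0, LF[3]=C('0')+0=1+0=1
L[4]='0': occ=1, LF[4]=C('0')+1=1+1=2
L[5]='2': occ=0, LF[5]=C('2')+0=6+0=6
L[6]='2': occ=1, LF[6]=C('2')+1=6+1=7
L[7]='0': occ=2, LF[7]=C('0')+2=1+2=3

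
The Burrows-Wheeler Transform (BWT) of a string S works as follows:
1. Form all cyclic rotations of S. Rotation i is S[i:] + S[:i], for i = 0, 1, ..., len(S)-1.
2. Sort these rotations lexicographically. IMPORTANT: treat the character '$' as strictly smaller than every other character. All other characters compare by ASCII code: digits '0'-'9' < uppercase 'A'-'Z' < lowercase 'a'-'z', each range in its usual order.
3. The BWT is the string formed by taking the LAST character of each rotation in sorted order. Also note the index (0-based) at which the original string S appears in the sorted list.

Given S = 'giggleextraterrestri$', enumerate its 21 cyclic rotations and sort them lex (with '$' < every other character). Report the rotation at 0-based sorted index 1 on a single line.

Answer: aterrestri$giggleextr

Derivation:
All 21 rotations (rotation i = S[i:]+S[:i]):
  rot[0] = giggleextraterrestri$
  rot[1] = iggleextraterrestri$g
  rot[2] = ggleextraterrestri$gi
  rot[3] = gleextraterrestri$gig
  rot[4] = leextraterrestri$gigg
  rot[5] = eextraterrestri$giggl
  rot[6] = extraterrestri$giggle
  rot[7] = xtraterrestri$gigglee
  rot[8] = traterrestri$giggleex
  rot[9] = raterrestri$giggleext
  rot[10] = aterrestri$giggleextr
  rot[11] = terrestri$giggleextra
  rot[12] = errestri$giggleextrat
  rot[13] = rrestri$giggleextrate
  rot[14] = restri$giggleextrater
  rot[15] = estri$giggleextraterr
  rot[16] = stri$giggleextraterre
  rot[17] = tri$giggleextraterres
  rot[18] = ri$giggleextraterrest
  rot[19] = i$giggleextraterrestr
  rot[20] = $giggleextraterrestri
Sorted (with $ < everything):
  sorted[0] = $giggleextraterrestri
  sorted[1] = aterrestri$giggleextr
  sorted[2] = eextraterrestri$giggl
  sorted[3] = errestri$giggleextrat
  sorted[4] = estri$giggleextraterr
  sorted[5] = extraterrestri$giggle
  sorted[6] = ggleextraterrestri$gi
  sorted[7] = giggleextraterrestri$
  sorted[8] = gleextraterrestri$gig
  sorted[9] = i$giggleextraterrestr
  sorted[10] = iggleextraterrestri$g
  sorted[11] = leextraterrestri$gigg
  sorted[12] = raterrestri$giggleext
  sorted[13] = restri$giggleextrater
  sorted[14] = ri$giggleextraterrest
  sorted[15] = rrestri$giggleextrate
  sorted[16] = stri$giggleextraterre
  sorted[17] = terrestri$giggleextra
  sorted[18] = traterrestri$giggleex
  sorted[19] = tri$giggleextraterres
  sorted[20] = xtraterrestri$gigglee
sorted[1] = aterrestri$giggleextr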